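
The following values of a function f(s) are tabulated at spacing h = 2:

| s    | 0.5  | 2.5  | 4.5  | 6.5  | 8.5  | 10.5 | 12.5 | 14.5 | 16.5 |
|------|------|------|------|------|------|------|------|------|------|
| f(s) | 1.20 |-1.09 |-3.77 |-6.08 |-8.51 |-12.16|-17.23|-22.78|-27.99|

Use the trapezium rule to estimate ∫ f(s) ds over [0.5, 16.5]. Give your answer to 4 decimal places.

-170.0300

h = 2, n = 8.
(h/2)·[y₀ + 2y₁ + 2y₂ + 2y₃ + 2y₄ + 2y₅ + 2y₆ + 2y₇ + y₈] = 1·(-170.03) = -170.0300.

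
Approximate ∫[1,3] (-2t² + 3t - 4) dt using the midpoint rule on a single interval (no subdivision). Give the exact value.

M = (b−a)·f(2) = 2·(-6) = -12.

-12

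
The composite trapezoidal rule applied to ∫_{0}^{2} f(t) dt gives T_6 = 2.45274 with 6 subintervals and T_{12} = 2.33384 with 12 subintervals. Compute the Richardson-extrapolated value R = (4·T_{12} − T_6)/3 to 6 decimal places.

2.294207

R = (4·T_{12} − T_6) / 3 = (4·2.33384 − 2.45274)/3 = (6.88262)/3 = 2.294207.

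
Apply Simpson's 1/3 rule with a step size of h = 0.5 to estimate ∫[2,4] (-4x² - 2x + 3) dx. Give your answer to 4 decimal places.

h = (4 − 2)/4 = 0.5.
Nodes x₀,…,x₄ = 2, 2.5, 3, 3.5, 4.
f(x) = -4x² - 2x + 3: f₀=-17, f₁=-27, f₂=-39, f₃=-53, f₄=-69.
(h/3)·[f₀ + 4f₁ + 2f₂ + 4f₃ + f₄] = 0.166667·(-484) = -80.6667.

-80.6667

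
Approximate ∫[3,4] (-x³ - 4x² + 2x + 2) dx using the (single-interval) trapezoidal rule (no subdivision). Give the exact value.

T = (b−a)/2 · [f(3) + f(4)] = 0.5·[(-55) + (-118)] = -86.5.

-86.5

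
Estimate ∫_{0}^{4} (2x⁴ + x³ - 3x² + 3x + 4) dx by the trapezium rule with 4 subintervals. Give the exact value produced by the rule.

h = (4 − 0)/4 = 1.
Nodes x₀,…,x₄ = 0, 1, 2, 3, 4.
f(x) = 2x⁴ + x³ - 3x² + 3x + 4: f₀=4, f₁=7, f₂=38, f₃=175, f₄=544.
(h/2)·[f₀ + 2f₁ + 2f₂ + 2f₃ + f₄] = 0.5·(988) = 494.

494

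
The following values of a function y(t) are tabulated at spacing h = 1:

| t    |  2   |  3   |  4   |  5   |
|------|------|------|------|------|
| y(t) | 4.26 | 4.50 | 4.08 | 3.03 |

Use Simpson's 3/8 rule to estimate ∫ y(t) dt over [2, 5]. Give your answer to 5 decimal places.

12.38625

h = 1, n = 3.
(3h/8)·[y₀ + 3y₁ + 3y₂ + y₃] = 0.375·(33.03) = 12.38625.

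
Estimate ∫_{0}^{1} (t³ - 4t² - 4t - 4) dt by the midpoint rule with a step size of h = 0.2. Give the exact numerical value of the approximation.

-7.075

h = (1 − 0)/5 = 0.2.
Midpoints m₁,…,m₅ = 0.1, 0.3, 0.5, 0.7, 0.9.
f(m₁)=-4.439, f(m₂)=-5.533, f(m₃)=-6.875, f(m₄)=-8.417, f(m₅)=-10.111.
h·[f(m₁) + f(m₂) + f(m₃) + f(m₄) + f(m₅)] = 0.2·(-35.375) = -7.075.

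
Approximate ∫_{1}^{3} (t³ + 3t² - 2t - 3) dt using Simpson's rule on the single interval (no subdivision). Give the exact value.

32

S = (b−a)/6 · [f(1) + 4f(2) + f(3)] = 0.333333·[(-1) + 4·13 + 45] = 32.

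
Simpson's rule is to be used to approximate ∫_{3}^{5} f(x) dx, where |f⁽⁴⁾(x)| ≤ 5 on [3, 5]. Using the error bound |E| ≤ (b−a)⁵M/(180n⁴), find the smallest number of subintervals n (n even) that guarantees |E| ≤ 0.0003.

8

Need 160/(180n⁴) ≤ 0.0003.
n⁴ ≥ 160/(180·0.0003) = 2962.96 ⇒ n ≥ 7.3779, so the smallest even n is 8. (n must be even for Simpson's rule.)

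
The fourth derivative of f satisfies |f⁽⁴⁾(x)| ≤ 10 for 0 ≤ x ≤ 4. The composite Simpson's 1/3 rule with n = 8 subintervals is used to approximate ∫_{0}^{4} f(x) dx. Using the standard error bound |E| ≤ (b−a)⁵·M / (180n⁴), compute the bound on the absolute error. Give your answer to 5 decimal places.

|E| ≤ (4)⁵·10 / (180·8⁴) = 10240/737280 = 0.01389.

0.01389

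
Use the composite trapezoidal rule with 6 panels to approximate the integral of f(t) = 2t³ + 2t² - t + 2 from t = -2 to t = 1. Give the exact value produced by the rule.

h = (1 − (-2))/6 = 0.5.
Nodes t₀,…,t₆ = -2, -1.5, -1, -0.5, 0, 0.5, 1.
f(t) = 2t³ + 2t² - t + 2: f₀=-4, f₁=1.25, f₂=3, f₃=2.75, f₄=2, f₅=2.25, f₆=5.
(h/2)·[f₀ + 2f₁ + 2f₂ + 2f₃ + 2f₄ + 2f₅ + f₆] = 0.25·(23.5) = 5.875.

5.875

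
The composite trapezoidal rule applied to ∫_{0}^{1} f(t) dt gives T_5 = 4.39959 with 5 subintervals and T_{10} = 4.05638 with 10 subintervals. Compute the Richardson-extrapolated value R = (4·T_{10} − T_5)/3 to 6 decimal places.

R = (4·T_{10} − T_5) / 3 = (4·4.05638 − 4.39959)/3 = (11.82593)/3 = 3.941977.

3.941977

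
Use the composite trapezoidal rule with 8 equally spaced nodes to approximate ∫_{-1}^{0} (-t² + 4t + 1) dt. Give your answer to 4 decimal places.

-1.3367

h = (0 − (-1))/7 = 0.142857.
Nodes t₀,…,t₇ = -1, -0.857143, -0.714286, -0.571429, -0.428571, -0.285714, -0.142857, 0.
f(t) = -t² + 4t + 1: f₀=-4, f₁=-3.163265, f₂=-2.367347, f₃=-1.612245, f₄=-0.897959, f₅=-0.224490, f₆=0.408163, f₇=1.
(h/2)·[f₀ + 2f₁ + 2f₂ + 2f₃ + 2f₄ + 2f₅ + 2f₆ + f₇] = 0.071429·(-18.714286) = -1.3367.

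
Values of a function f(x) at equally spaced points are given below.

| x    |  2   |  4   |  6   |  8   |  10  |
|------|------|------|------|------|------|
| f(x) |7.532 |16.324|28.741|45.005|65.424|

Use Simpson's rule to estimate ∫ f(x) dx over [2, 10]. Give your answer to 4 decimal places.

250.5027

h = 2, n = 4.
(h/3)·[y₀ + 4y₁ + 2y₂ + 4y₃ + y₄] = 0.666667·(375.754) = 250.5027.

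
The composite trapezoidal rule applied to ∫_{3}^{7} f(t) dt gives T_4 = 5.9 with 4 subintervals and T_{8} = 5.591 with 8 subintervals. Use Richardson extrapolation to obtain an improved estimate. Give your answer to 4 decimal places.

5.4880

R = (4·T_{8} − T_4) / 3 = (4·5.591 − 5.9)/3 = (16.464)/3 = 5.4880.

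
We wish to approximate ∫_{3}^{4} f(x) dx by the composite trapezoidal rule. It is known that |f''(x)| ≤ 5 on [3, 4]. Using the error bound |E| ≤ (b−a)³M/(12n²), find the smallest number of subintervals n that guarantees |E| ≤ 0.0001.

Need 5/(12n²) ≤ 0.0001.
n² ≥ 5/(12·0.0001) = 4166.67 ⇒ n ≥ 64.5497, so the smallest n is 65.

65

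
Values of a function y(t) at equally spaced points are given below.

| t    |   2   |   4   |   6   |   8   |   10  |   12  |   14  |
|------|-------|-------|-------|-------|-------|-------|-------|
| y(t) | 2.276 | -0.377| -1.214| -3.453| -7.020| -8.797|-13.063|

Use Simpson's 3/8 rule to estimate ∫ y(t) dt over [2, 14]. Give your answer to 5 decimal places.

-52.43775

h = 2, n = 6.
(3h/8)·[y₀ + 3y₁ + 3y₂ + 2y₃ + 3y₄ + 3y₅ + y₆] = 0.75·(-69.917) = -52.43775.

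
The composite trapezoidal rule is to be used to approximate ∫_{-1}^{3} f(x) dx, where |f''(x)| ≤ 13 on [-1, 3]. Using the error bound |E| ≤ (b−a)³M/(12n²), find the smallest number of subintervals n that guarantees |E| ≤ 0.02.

59

Need 832/(12n²) ≤ 0.02.
n² ≥ 832/(12·0.02) = 3466.67 ⇒ n ≥ 58.8784, so the smallest n is 59.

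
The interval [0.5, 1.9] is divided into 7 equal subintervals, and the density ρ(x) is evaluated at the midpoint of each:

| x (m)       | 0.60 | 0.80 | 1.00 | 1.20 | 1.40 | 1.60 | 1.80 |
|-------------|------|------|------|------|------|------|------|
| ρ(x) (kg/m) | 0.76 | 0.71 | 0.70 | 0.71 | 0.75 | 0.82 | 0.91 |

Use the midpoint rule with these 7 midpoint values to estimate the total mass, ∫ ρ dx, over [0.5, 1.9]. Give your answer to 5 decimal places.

h = 0.2, n = 7.
h·[y(m₁) + y(m₂) + y(m₃) + y(m₄) + y(m₅) + y(m₆) + y(m₇)] = 0.2·(5.36) = 1.07200.

1.07200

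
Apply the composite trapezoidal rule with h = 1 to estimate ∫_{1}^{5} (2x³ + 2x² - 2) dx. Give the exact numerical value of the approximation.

h = (5 − 1)/4 = 1.
Nodes x₀,…,x₄ = 1, 2, 3, 4, 5.
f(x) = 2x³ + 2x² - 2: f₀=2, f₁=22, f₂=70, f₃=158, f₄=298.
(h/2)·[f₀ + 2f₁ + 2f₂ + 2f₃ + f₄] = 0.5·(800) = 400.

400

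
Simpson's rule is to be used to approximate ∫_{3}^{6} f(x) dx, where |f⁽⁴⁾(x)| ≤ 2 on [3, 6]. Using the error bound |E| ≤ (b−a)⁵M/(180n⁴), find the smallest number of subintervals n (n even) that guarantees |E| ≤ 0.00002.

20

Need 486/(180n⁴) ≤ 0.00002.
n⁴ ≥ 486/(180·0.00002) = 135000 ⇒ n ≥ 19.1683, so the smallest even n is 20. (n must be even for Simpson's rule.)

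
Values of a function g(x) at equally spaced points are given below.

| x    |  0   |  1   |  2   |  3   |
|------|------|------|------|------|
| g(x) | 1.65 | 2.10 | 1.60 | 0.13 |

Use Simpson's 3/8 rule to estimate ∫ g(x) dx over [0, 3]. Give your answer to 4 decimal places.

4.8300

h = 1, n = 3.
(3h/8)·[y₀ + 3y₁ + 3y₂ + y₃] = 0.375·(12.88) = 4.8300.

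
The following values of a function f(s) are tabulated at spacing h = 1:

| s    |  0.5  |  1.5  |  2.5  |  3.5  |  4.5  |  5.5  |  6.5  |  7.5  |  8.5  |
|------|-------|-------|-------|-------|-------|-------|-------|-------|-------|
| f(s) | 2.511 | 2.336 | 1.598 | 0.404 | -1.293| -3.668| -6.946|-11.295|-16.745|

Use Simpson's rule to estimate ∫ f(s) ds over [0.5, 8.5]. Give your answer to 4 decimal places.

h = 1, n = 8.
(h/3)·[y₀ + 4y₁ + 2y₂ + 4y₃ + 2y₄ + 4y₅ + 2y₆ + 4y₇ + y₈] = 0.333333·(-76.408) = -25.4693.

-25.4693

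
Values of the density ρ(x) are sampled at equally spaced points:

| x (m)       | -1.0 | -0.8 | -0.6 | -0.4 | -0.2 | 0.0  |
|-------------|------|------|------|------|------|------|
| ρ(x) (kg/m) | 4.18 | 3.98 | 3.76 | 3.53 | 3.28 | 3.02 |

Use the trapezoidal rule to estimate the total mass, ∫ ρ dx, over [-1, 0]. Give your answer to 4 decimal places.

h = 0.2, n = 5.
(h/2)·[y₀ + 2y₁ + 2y₂ + 2y₃ + 2y₄ + y₅] = 0.1·(36.30) = 3.6300.

3.6300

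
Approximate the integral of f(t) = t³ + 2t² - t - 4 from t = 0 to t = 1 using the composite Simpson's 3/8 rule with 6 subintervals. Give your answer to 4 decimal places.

h = (1 − 0)/6 = 0.166667.
Nodes t₀,…,t₆ = 0, 0.166667, 0.333333, 0.5, 0.666667, 0.833333, 1.
f(t) = t³ + 2t² - t - 4: f₀=-4, f₁=-4.106481, f₂=-4.074074, f₃=-3.875, f₄=-3.481481, f₅=-2.865741, f₆=-2.
(3h/8)·[f₀ + 3f₁ + 3f₂ + 2f₃ + 3f₄ + 3f₅ + f₆] = 0.0625·(-57.333333) = -3.5833.

-3.5833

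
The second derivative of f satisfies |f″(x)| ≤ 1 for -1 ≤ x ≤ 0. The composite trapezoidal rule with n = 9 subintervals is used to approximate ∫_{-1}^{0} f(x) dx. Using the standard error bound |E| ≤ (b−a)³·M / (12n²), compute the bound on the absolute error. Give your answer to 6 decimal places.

|E| ≤ (1)³·1 / (12·9²) = 1/972 = 0.001029.

0.001029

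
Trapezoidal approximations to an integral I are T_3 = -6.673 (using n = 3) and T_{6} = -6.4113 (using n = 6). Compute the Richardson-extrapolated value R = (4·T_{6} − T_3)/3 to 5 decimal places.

R = (4·T_{6} − T_3) / 3 = (4·(-6.4113) − (-6.673))/3 = (-18.9722)/3 = -6.32407.

-6.32407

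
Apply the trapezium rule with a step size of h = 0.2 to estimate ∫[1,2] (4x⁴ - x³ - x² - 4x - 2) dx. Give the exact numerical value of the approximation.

11.05312

h = (2 − 1)/5 = 0.2.
Nodes x₀,…,x₅ = 1, 1.2, 1.4, 1.6, 1.8, 2.
f(x) = 4x⁴ - x³ - x² - 4x - 2: f₀=-4, f₁=-1.6736, f₂=3.0624, f₃=11.1584, f₄=23.7184, f₅=42.
(h/2)·[f₀ + 2f₁ + 2f₂ + 2f₃ + 2f₄ + f₅] = 0.1·(110.5312) = 11.05312.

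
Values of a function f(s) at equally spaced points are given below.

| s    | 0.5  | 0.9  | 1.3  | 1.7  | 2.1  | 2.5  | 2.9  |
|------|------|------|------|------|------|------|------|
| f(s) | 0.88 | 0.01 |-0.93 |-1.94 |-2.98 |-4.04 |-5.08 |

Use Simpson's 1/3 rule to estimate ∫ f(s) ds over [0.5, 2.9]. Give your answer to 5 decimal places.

h = 0.4, n = 6.
(h/3)·[y₀ + 4y₁ + 2y₂ + 4y₃ + 2y₄ + 4y₅ + y₆] = 0.133333·(-35.90) = -4.78667.

-4.78667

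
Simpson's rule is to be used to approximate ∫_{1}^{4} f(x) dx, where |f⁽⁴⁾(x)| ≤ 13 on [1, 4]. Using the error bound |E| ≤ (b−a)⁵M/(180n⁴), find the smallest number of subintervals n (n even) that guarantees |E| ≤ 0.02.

6

Need 3159/(180n⁴) ≤ 0.02.
n⁴ ≥ 3159/(180·0.02) = 877.5 ⇒ n ≥ 5.4427, so the smallest even n is 6. (n must be even for Simpson's rule.)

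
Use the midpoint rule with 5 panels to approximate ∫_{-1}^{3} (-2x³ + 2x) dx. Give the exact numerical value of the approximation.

-30.72

h = (3 − (-1))/5 = 0.8.
Midpoints m₁,…,m₅ = -0.6, 0.2, 1, 1.8, 2.6.
f(m₁)=-0.768, f(m₂)=0.384, f(m₃)=0, f(m₄)=-8.064, f(m₅)=-29.952.
h·[f(m₁) + f(m₂) + f(m₃) + f(m₄) + f(m₅)] = 0.8·(-38.4) = -30.72.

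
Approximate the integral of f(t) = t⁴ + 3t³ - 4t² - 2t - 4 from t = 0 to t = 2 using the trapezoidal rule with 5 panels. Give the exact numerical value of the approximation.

h = (2 − 0)/5 = 0.4.
Nodes t₀,…,t₅ = 0, 0.4, 0.8, 1.2, 1.6, 2.
f(t) = t⁴ + 3t³ - 4t² - 2t - 4: f₀=-4, f₁=-5.2224, f₂=-6.2144, f₃=-4.9024, f₄=1.4016, f₅=16.
(h/2)·[f₀ + 2f₁ + 2f₂ + 2f₃ + 2f₄ + f₅] = 0.2·(-17.8752) = -3.57504.

-3.57504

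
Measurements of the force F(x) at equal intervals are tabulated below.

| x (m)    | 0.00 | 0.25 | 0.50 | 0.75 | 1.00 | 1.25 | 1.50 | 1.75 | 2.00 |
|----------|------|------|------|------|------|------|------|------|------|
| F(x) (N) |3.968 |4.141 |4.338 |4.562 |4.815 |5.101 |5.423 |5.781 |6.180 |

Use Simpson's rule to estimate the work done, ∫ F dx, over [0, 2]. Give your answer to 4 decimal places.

9.8033

h = 0.25, n = 8.
(h/3)·[y₀ + 4y₁ + 2y₂ + 4y₃ + 2y₄ + 4y₅ + 2y₆ + 4y₇ + y₈] = 0.083333·(117.640) = 9.8033.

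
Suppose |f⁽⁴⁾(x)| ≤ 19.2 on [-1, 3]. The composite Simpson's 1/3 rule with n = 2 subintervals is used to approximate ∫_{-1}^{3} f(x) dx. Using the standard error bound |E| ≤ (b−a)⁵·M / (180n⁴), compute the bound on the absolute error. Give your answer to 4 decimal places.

6.8267

|E| ≤ (4)⁵·19.2 / (180·2⁴) = 19660.8/2880 = 6.8267.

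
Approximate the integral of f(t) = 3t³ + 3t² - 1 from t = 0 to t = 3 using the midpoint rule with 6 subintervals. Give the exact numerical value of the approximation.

83.71875

h = (3 − 0)/6 = 0.5.
Midpoints m₁,…,m₆ = 0.25, 0.75, 1.25, 1.75, 2.25, 2.75.
f(m₁)=-0.765625, f(m₂)=1.953125, f(m₃)=9.546875, f(m₄)=24.265625, f(m₅)=48.359375, f(m₆)=84.078125.
h·[f(m₁) + f(m₂) + f(m₃) + f(m₄) + f(m₅) + f(m₆)] = 0.5·(167.4375) = 83.71875.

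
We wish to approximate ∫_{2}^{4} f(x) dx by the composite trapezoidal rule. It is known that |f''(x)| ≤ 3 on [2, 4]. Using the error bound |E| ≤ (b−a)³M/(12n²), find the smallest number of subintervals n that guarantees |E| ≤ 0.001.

45

Need 24/(12n²) ≤ 0.001.
n² ≥ 24/(12·0.001) = 2000 ⇒ n ≥ 44.7214, so the smallest n is 45.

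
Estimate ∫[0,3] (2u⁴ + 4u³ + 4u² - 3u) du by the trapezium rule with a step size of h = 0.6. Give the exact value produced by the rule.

h = (3 − 0)/5 = 0.6.
Nodes u₀,…,u₅ = 0, 0.6, 1.2, 1.8, 2.4, 3.
f(u) = 2u⁴ + 4u³ + 4u² - 3u: f₀=0, f₁=0.7632, f₂=13.2192, f₃=51.8832, f₄=137.4912, f₅=297.
(h/2)·[f₀ + 2f₁ + 2f₂ + 2f₃ + 2f₄ + f₅] = 0.3·(703.7136) = 211.11408.

211.11408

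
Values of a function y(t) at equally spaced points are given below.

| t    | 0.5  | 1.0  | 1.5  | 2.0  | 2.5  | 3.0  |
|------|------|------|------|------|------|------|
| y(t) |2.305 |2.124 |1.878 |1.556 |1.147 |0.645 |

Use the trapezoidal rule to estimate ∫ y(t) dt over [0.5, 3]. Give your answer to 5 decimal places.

h = 0.5, n = 5.
(h/2)·[y₀ + 2y₁ + 2y₂ + 2y₃ + 2y₄ + y₅] = 0.25·(16.360) = 4.09000.

4.09000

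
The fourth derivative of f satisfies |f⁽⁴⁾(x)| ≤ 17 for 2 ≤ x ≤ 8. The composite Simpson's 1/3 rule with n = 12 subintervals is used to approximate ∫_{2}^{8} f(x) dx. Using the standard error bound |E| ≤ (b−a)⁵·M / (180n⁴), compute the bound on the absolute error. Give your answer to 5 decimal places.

0.03542

|E| ≤ (6)⁵·17 / (180·12⁴) = 132192/3732480 = 0.03542.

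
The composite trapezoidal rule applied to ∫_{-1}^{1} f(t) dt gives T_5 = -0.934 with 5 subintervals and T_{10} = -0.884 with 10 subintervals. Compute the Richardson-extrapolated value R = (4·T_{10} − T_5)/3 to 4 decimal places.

-0.8673

R = (4·T_{10} − T_5) / 3 = (4·(-0.884) − (-0.934))/3 = (-2.602)/3 = -0.8673.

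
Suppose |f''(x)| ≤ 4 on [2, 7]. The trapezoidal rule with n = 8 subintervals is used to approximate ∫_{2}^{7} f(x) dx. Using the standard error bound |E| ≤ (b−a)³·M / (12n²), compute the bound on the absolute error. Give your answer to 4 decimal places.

|E| ≤ (5)³·4 / (12·8²) = 500/768 = 0.6510.

0.6510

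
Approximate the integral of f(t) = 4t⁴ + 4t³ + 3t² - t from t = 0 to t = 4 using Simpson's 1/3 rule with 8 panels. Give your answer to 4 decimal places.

1131.3333

h = (4 − 0)/8 = 0.5.
Nodes t₀,…,t₈ = 0, 0.5, 1, 1.5, 2, 2.5, 3, 3.5, 4.
f(t) = 4t⁴ + 4t³ + 3t² - t: f₀=0, f₁=1, f₂=10, f₃=39, f₄=106, f₅=235, f₆=456, f₇=805, f₈=1324.
(h/3)·[f₀ + 4f₁ + 2f₂ + 4f₃ + 2f₄ + 4f₅ + 2f₆ + 4f₇ + f₈] = 0.166667·(6788) = 1131.3333.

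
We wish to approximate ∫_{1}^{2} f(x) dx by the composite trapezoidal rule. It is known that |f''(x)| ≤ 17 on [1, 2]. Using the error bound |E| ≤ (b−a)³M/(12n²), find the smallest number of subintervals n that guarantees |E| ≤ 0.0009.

40

Need 17/(12n²) ≤ 0.0009.
n² ≥ 17/(12·0.0009) = 1574.07 ⇒ n ≥ 39.6746, so the smallest n is 40.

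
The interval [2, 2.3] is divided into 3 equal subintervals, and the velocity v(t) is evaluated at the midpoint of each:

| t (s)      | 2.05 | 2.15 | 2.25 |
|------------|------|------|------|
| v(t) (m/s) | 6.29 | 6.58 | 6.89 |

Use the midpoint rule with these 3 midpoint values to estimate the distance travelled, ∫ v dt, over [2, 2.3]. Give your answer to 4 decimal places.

1.9760

h = 0.1, n = 3.
h·[y(m₁) + y(m₂) + y(m₃)] = 0.1·(19.76) = 1.9760.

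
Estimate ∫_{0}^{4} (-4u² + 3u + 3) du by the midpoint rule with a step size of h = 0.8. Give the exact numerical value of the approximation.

-48.48

h = (4 − 0)/5 = 0.8.
Midpoints m₁,…,m₅ = 0.4, 1.2, 2, 2.8, 3.6.
f(m₁)=3.56, f(m₂)=0.84, f(m₃)=-7, f(m₄)=-19.96, f(m₅)=-38.04.
h·[f(m₁) + f(m₂) + f(m₃) + f(m₄) + f(m₅)] = 0.8·(-60.6) = -48.48.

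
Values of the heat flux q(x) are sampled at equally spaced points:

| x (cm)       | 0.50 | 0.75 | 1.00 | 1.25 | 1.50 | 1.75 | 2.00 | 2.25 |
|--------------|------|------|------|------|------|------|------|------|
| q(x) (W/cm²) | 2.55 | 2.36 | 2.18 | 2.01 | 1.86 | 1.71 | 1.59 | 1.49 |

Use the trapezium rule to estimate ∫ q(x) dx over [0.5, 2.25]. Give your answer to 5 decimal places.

h = 0.25, n = 7.
(h/2)·[y₀ + 2y₁ + 2y₂ + 2y₃ + 2y₄ + 2y₅ + 2y₆ + y₇] = 0.125·(27.46) = 3.43250.

3.43250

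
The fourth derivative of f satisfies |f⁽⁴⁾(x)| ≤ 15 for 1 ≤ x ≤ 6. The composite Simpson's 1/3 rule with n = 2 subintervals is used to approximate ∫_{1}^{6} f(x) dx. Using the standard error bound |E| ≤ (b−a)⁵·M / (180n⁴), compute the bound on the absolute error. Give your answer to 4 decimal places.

16.2760

|E| ≤ (5)⁵·15 / (180·2⁴) = 46875/2880 = 16.2760.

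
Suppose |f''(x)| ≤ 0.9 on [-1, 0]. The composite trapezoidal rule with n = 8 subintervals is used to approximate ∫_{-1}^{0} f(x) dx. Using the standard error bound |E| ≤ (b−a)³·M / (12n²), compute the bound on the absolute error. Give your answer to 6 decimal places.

0.001172

|E| ≤ (1)³·0.9 / (12·8²) = 0.9/768 = 0.001172.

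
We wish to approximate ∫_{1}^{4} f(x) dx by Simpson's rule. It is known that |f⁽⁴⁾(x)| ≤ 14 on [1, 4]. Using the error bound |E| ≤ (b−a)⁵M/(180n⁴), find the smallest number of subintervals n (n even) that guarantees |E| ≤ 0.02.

Need 3402/(180n⁴) ≤ 0.02.
n⁴ ≥ 3402/(180·0.02) = 945 ⇒ n ≥ 5.5444, so the smallest even n is 6. (n must be even for Simpson's rule.)

6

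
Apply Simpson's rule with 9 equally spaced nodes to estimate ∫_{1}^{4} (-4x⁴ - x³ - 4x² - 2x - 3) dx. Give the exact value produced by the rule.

h = (4 − 1)/8 = 0.375.
Nodes x₀,…,x₈ = 1, 1.375, 1.75, 2.125, 2.5, 2.875, 3.25, 3.625, 4.
f(x) = -4x⁴ - x³ - 4x² - 2x - 3: f₀=-14, f₁=-30.2099609375, f₂=-61.625, f₃=-116.4716796875, f₄=-204.875, f₅=-338.8583984375, f₆=-532.34375, f₇=-801.1513671875, f₈=-1163.
(h/3)·[f₀ + 4f₁ + 2f₂ + 4f₃ + 2f₄ + 4f₅ + 2f₆ + 4f₇ + f₈] = 0.125·(-7921.453125) = -990.181640625.

-990.181640625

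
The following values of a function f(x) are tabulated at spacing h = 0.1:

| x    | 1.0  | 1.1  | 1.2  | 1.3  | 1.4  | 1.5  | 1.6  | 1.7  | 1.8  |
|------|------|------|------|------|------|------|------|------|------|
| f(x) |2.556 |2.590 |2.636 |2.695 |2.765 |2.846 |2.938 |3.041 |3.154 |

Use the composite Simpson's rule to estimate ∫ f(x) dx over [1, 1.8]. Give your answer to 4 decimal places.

2.2359

h = 0.1, n = 8.
(h/3)·[y₀ + 4y₁ + 2y₂ + 4y₃ + 2y₄ + 4y₅ + 2y₆ + 4y₇ + y₈] = 0.033333·(67.076) = 2.2359.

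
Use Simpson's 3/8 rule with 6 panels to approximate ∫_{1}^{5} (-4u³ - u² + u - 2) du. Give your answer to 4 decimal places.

-661.3333

h = (5 − 1)/6 = 0.666667.
Nodes u₀,…,u₆ = 1, 1.666667, 2.333333, 3, 3.666667, 4.333333, 5.
f(u) = -4u³ - u² + u - 2: f₀=-6, f₁=-21.629630, f₂=-55.925926, f₃=-116, f₄=-208.962963, f₅=-341.925926, f₆=-522.
(3h/8)·[f₀ + 3f₁ + 3f₂ + 2f₃ + 3f₄ + 3f₅ + f₆] = 0.25·(-2645.333333) = -661.3333.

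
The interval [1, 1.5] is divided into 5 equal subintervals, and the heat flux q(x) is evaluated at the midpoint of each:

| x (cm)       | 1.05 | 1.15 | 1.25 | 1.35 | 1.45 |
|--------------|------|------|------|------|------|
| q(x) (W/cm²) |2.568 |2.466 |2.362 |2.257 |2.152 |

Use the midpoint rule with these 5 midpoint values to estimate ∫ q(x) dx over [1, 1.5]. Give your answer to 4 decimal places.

1.1805

h = 0.1, n = 5.
h·[y(m₁) + y(m₂) + y(m₃) + y(m₄) + y(m₅)] = 0.1·(11.805) = 1.1805.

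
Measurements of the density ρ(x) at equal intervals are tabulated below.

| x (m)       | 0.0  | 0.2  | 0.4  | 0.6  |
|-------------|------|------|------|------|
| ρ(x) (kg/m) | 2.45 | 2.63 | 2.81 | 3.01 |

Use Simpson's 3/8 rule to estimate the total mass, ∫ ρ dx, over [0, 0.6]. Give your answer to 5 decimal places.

h = 0.2, n = 3.
(3h/8)·[y₀ + 3y₁ + 3y₂ + y₃] = 0.075·(21.78) = 1.63350.

1.63350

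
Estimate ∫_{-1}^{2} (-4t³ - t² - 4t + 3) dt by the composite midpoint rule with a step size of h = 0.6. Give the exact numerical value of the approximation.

-14.37

h = (2 − (-1))/5 = 0.6.
Midpoints m₁,…,m₅ = -0.7, -0.1, 0.5, 1.1, 1.7.
f(m₁)=6.682, f(m₂)=3.394, f(m₃)=0.25, f(m₄)=-7.934, f(m₅)=-26.342.
h·[f(m₁) + f(m₂) + f(m₃) + f(m₄) + f(m₅)] = 0.6·(-23.95) = -14.37.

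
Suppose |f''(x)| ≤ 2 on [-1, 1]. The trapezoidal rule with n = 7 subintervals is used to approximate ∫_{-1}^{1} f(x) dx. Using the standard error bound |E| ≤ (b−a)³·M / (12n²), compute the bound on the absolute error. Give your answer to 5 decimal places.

0.02721

|E| ≤ (2)³·2 / (12·7²) = 16/588 = 0.02721.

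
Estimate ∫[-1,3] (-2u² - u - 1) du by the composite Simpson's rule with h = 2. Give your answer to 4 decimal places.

-26.6667

h = (3 − (-1))/2 = 2.
Nodes u₀,…,u₂ = -1, 1, 3.
f(u) = -2u² - u - 1: f₀=-2, f₁=-4, f₂=-22.
(h/3)·[f₀ + 4f₁ + f₂] = 0.666667·(-40) = -26.6667.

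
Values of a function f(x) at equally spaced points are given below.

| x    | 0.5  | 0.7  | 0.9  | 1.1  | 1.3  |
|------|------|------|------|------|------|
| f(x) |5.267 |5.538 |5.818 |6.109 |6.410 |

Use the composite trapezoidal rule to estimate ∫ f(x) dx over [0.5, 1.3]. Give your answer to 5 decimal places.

h = 0.2, n = 4.
(h/2)·[y₀ + 2y₁ + 2y₂ + 2y₃ + y₄] = 0.1·(46.607) = 4.66070.

4.66070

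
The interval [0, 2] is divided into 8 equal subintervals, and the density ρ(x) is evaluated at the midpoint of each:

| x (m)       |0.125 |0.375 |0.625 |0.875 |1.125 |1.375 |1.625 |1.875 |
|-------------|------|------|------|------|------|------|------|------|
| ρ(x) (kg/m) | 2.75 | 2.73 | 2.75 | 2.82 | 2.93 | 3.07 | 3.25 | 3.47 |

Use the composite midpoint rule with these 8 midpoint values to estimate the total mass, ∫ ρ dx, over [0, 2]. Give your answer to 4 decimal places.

h = 0.25, n = 8.
h·[y(m₁) + y(m₂) + y(m₃) + y(m₄) + y(m₅) + y(m₆) + y(m₇) + y(m₈)] = 0.25·(23.77) = 5.9425.

5.9425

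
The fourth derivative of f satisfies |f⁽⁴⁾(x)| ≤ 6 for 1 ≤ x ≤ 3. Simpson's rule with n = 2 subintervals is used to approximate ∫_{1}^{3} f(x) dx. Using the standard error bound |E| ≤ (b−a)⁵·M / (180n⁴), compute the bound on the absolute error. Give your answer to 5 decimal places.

|E| ≤ (2)⁵·6 / (180·2⁴) = 192/2880 = 0.06667.

0.06667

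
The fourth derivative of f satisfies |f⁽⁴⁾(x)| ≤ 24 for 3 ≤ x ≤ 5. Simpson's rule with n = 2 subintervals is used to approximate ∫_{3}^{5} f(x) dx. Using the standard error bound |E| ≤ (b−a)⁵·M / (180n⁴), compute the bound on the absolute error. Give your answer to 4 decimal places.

0.2667

|E| ≤ (2)⁵·24 / (180·2⁴) = 768/2880 = 0.2667.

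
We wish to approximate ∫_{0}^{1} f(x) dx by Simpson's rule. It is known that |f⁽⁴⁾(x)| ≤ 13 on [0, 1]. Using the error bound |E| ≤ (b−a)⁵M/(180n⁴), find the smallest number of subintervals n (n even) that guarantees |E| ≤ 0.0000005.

20

Need 13/(180n⁴) ≤ 0.0000005.
n⁴ ≥ 13/(180·0.0000005) = 144444 ⇒ n ≥ 19.4951, so the smallest even n is 20. (n must be even for Simpson's rule.)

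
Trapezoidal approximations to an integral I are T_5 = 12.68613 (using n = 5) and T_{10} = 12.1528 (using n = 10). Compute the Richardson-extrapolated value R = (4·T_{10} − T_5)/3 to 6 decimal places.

R = (4·T_{10} − T_5) / 3 = (4·12.1528 − 12.68613)/3 = (35.92507)/3 = 11.975023.

11.975023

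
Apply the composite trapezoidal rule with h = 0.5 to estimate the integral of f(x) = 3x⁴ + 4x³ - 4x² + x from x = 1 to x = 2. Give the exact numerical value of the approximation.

28.09375

h = (2 − 1)/2 = 0.5.
Nodes x₀,…,x₂ = 1, 1.5, 2.
f(x) = 3x⁴ + 4x³ - 4x² + x: f₀=4, f₁=21.1875, f₂=66.
(h/2)·[f₀ + 2f₁ + f₂] = 0.25·(112.375) = 28.09375.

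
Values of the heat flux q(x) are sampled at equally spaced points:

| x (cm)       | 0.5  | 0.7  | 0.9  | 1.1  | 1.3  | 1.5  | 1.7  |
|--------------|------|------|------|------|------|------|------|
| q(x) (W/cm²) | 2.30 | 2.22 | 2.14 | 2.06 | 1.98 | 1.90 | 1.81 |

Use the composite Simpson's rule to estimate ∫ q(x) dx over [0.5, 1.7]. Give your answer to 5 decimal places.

2.47133

h = 0.2, n = 6.
(h/3)·[y₀ + 4y₁ + 2y₂ + 4y₃ + 2y₄ + 4y₅ + y₆] = 0.066667·(37.07) = 2.47133.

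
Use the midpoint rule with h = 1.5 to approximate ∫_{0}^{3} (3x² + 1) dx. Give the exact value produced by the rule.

28.3125

h = (3 − 0)/2 = 1.5.
Midpoints m₁,…,m₂ = 0.75, 2.25.
f(m₁)=2.6875, f(m₂)=16.1875.
h·[f(m₁) + f(m₂)] = 1.5·(18.875) = 28.3125.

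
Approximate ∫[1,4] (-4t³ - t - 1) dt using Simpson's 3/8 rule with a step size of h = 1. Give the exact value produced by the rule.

h = (4 − 1)/3 = 1.
Nodes t₀,…,t₃ = 1, 2, 3, 4.
f(t) = -4t³ - t - 1: f₀=-6, f₁=-35, f₂=-112, f₃=-261.
(3h/8)·[f₀ + 3f₁ + 3f₂ + f₃] = 0.375·(-708) = -265.5.

-265.5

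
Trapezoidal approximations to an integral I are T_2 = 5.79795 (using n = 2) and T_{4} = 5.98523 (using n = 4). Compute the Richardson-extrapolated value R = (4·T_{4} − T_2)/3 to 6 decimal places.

6.047657

R = (4·T_{4} − T_2) / 3 = (4·5.98523 − 5.79795)/3 = (18.14297)/3 = 6.047657.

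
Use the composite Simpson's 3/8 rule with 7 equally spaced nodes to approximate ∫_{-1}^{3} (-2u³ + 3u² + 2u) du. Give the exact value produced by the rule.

h = (3 − (-1))/6 = 0.666667.
Nodes u₀,…,u₆ = -1, -0.333333, 0.333333, 1, 1.666667, 2.333333, 3.
f(u) = -2u³ + 3u² + 2u: f₀=3, f₁=-0.259259, f₂=0.925926, f₃=3, f₄=2.407407, f₅=-4.407407, f₆=-21.
(3h/8)·[f₀ + 3f₁ + 3f₂ + 2f₃ + 3f₄ + 3f₅ + f₆] = 0.25·(-16) = -4.

-4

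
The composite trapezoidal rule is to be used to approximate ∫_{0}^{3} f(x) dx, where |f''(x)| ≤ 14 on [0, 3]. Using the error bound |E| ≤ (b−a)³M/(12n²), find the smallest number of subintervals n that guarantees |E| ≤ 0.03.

Need 378/(12n²) ≤ 0.03.
n² ≥ 378/(12·0.03) = 1050 ⇒ n ≥ 32.4037, so the smallest n is 33.

33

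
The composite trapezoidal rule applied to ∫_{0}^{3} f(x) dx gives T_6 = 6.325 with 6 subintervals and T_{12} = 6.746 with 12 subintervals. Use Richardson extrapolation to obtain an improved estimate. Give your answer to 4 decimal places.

R = (4·T_{12} − T_6) / 3 = (4·6.746 − 6.325)/3 = (20.659)/3 = 6.8863.

6.8863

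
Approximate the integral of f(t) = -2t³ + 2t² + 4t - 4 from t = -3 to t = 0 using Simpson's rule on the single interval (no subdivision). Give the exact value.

28.5

S = (b−a)/6 · [f(-3) + 4f(-1.5) + f(0)] = 0.5·[56 + 4·1.25 + (-4)] = 28.5.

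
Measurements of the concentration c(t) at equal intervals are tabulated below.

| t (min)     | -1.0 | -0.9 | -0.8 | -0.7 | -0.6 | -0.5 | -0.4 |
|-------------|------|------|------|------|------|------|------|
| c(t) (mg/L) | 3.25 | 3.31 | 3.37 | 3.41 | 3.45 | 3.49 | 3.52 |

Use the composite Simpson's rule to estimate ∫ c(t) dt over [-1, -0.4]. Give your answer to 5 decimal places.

h = 0.1, n = 6.
(h/3)·[y₀ + 4y₁ + 2y₂ + 4y₃ + 2y₄ + 4y₅ + y₆] = 0.033333·(61.25) = 2.04167.

2.04167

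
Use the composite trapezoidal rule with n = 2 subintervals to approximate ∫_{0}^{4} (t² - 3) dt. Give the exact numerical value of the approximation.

12

h = (4 − 0)/2 = 2.
Nodes t₀,…,t₂ = 0, 2, 4.
f(t) = t² - 3: f₀=-3, f₁=1, f₂=13.
(h/2)·[f₀ + 2f₁ + f₂] = 1·(12) = 12.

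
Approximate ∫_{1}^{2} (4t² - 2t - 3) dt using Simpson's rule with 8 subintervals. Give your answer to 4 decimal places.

h = (2 − 1)/8 = 0.125.
Nodes t₀,…,t₈ = 1, 1.125, 1.25, 1.375, 1.5, 1.625, 1.75, 1.875, 2.
f(t) = 4t² - 2t - 3: f₀=-1, f₁=-0.1875, f₂=0.75, f₃=1.8125, f₄=3, f₅=4.3125, f₆=5.75, f₇=7.3125, f₈=9.
(h/3)·[f₀ + 4f₁ + 2f₂ + 4f₃ + 2f₄ + 4f₅ + 2f₆ + 4f₇ + f₈] = 0.041667·(80) = 3.3333.

3.3333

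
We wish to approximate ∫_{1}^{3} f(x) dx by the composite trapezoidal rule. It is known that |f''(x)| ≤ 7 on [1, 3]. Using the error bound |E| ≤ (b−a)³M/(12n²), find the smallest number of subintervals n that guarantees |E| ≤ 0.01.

22

Need 56/(12n²) ≤ 0.01.
n² ≥ 56/(12·0.01) = 466.667 ⇒ n ≥ 21.6025, so the smallest n is 22.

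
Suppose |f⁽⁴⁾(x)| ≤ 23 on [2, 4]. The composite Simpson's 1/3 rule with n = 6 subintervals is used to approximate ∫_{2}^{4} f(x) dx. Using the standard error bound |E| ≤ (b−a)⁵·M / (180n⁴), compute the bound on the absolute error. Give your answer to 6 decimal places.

|E| ≤ (2)⁵·23 / (180·6⁴) = 736/233280 = 0.003155.

0.003155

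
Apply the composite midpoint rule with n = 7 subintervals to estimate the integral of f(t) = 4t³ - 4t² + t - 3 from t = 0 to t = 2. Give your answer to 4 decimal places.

h = (2 − 0)/7 = 0.285714.
Midpoints m₁,…,m₇ = 0.142857, 0.428571, 0.714286, 1, 1.285714, 1.571429, 1.857143.
f(m₁)=-2.927114, f(m₂)=-2.991254, f(m₃)=-2.868805, f(m₄)=-2, f(m₅)=0.174927, f(m₆)=4.215743, f(m₇)=10.682216.
h·[f(m₁) + f(m₂) + f(m₃) + f(m₄) + f(m₅) + f(m₆) + f(m₇)] = 0.285714·(4.285714) = 1.2245.

1.2245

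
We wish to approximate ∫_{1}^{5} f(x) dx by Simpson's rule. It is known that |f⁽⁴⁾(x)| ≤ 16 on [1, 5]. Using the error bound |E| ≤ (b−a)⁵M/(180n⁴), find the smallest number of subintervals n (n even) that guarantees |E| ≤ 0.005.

Need 16384/(180n⁴) ≤ 0.005.
n⁴ ≥ 16384/(180·0.005) = 18204.4 ⇒ n ≥ 11.6157, so the smallest even n is 12. (n must be even for Simpson's rule.)

12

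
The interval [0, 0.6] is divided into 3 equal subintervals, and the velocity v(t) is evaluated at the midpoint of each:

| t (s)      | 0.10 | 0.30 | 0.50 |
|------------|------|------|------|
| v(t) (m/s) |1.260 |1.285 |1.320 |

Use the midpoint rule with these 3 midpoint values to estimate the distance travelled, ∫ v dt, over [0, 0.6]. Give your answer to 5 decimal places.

0.77300

h = 0.2, n = 3.
h·[y(m₁) + y(m₂) + y(m₃)] = 0.2·(3.865) = 0.77300.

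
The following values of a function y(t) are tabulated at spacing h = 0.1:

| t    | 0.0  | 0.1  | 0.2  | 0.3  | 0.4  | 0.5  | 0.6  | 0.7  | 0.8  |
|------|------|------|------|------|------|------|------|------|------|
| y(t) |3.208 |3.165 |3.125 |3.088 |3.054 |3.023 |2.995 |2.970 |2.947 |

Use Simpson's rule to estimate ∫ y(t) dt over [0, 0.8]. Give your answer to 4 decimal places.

h = 0.1, n = 8.
(h/3)·[y₀ + 4y₁ + 2y₂ + 4y₃ + 2y₄ + 4y₅ + 2y₆ + 4y₇ + y₈] = 0.033333·(73.487) = 2.4496.

2.4496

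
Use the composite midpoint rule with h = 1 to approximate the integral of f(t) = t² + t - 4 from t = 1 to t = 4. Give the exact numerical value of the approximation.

16.25

h = (4 − 1)/3 = 1.
Midpoints m₁,…,m₃ = 1.5, 2.5, 3.5.
f(m₁)=-0.25, f(m₂)=4.75, f(m₃)=11.75.
h·[f(m₁) + f(m₂) + f(m₃)] = 1·(16.25) = 16.25.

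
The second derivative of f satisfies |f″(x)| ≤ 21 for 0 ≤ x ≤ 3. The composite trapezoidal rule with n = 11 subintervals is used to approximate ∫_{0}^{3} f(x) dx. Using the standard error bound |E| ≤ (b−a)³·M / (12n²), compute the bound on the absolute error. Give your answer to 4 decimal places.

0.3905

|E| ≤ (3)³·21 / (12·11²) = 567/1452 = 0.3905.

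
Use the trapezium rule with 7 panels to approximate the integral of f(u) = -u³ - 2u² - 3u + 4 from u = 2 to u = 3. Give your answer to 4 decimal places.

h = (3 − 2)/7 = 0.142857.
Nodes u₀,…,u₇ = 2, 2.142857, 2.285714, 2.428571, 2.571429, 2.714286, 2.857143, 3.
f(u) = -u³ - 2u² - 3u + 4: f₀=-18, f₁=-21.451895, f₂=-25.247813, f₃=-29.405248, f₄=-33.941691, f₅=-38.874636, f₆=-44.221574, f₇=-50.
(h/2)·[f₀ + 2f₁ + 2f₂ + 2f₃ + 2f₄ + 2f₅ + 2f₆ + f₇] = 0.071429·(-454.285714) = -32.4490.

-32.4490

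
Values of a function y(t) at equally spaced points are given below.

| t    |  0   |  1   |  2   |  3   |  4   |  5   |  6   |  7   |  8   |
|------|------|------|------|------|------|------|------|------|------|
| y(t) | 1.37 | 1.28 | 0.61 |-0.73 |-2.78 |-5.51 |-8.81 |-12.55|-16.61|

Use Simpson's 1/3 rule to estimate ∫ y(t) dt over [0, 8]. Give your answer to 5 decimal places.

-35.74667

h = 1, n = 8.
(h/3)·[y₀ + 4y₁ + 2y₂ + 4y₃ + 2y₄ + 4y₅ + 2y₆ + 4y₇ + y₈] = 0.333333·(-107.24) = -35.74667.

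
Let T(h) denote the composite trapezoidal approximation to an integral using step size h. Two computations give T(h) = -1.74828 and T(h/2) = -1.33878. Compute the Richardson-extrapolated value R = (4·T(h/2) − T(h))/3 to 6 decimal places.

R = (4·T(h/2) − T(h)) / 3 = (4·(-1.33878) − (-1.74828))/3 = (-3.60684)/3 = -1.202280.

-1.202280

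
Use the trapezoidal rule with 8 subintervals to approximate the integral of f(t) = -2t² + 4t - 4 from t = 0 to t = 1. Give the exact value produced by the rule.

-2.671875

h = (1 − 0)/8 = 0.125.
Nodes t₀,…,t₈ = 0, 0.125, 0.25, 0.375, 0.5, 0.625, 0.75, 0.875, 1.
f(t) = -2t² + 4t - 4: f₀=-4, f₁=-3.53125, f₂=-3.125, f₃=-2.78125, f₄=-2.5, f₅=-2.28125, f₆=-2.125, f₇=-2.03125, f₈=-2.
(h/2)·[f₀ + 2f₁ + 2f₂ + 2f₃ + 2f₄ + 2f₅ + 2f₆ + 2f₇ + f₈] = 0.0625·(-42.75) = -2.671875.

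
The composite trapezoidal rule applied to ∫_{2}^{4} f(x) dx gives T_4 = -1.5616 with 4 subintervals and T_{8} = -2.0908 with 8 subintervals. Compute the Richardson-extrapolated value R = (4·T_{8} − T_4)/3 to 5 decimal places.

-2.26720

R = (4·T_{8} − T_4) / 3 = (4·(-2.0908) − (-1.5616))/3 = (-6.8016)/3 = -2.26720.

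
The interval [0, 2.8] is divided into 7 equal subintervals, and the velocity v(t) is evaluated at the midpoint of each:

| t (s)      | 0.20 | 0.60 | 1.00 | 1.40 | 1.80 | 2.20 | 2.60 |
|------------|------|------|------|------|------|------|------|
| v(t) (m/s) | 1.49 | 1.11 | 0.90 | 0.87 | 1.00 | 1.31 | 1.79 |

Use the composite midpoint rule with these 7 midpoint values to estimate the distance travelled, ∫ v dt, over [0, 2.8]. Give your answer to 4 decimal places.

3.3880

h = 0.4, n = 7.
h·[y(m₁) + y(m₂) + y(m₃) + y(m₄) + y(m₅) + y(m₆) + y(m₇)] = 0.4·(8.47) = 3.3880.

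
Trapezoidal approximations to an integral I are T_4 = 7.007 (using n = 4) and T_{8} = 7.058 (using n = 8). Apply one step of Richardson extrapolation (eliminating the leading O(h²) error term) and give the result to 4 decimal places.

R = (4·T_{8} − T_4) / 3 = (4·7.058 − 7.007)/3 = (21.225)/3 = 7.0750.

7.0750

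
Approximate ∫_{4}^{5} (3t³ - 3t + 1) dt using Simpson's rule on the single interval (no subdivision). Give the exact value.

264.25

S = (b−a)/6 · [f(4) + 4f(4.5) + f(5)] = 0.166667·[181 + 4·260.875 + 361] = 264.25.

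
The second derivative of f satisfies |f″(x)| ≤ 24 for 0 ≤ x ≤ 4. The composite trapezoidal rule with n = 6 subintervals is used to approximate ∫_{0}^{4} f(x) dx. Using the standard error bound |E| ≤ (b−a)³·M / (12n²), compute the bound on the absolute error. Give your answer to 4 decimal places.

3.5556

|E| ≤ (4)³·24 / (12·6²) = 1536/432 = 3.5556.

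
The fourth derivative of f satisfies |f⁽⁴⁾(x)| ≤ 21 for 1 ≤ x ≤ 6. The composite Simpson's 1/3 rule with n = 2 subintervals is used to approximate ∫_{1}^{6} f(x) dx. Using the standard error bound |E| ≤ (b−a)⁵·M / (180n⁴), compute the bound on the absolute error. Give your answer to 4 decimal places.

22.7865

|E| ≤ (5)⁵·21 / (180·2⁴) = 65625/2880 = 22.7865.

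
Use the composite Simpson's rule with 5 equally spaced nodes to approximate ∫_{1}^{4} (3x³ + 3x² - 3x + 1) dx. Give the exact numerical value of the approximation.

234.75

h = (4 − 1)/4 = 0.75.
Nodes x₀,…,x₄ = 1, 1.75, 2.5, 3.25, 4.
f(x) = 3x³ + 3x² - 3x + 1: f₀=4, f₁=21.015625, f₂=59.125, f₃=125.921875, f₄=229.
(h/3)·[f₀ + 4f₁ + 2f₂ + 4f₃ + f₄] = 0.25·(939) = 234.75.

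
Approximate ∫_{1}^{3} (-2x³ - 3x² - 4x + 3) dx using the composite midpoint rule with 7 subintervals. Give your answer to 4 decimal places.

-75.7959

h = (3 − 1)/7 = 0.285714.
Midpoints m₁,…,m₇ = 1.142857, 1.428571, 1.714286, 2, 2.285714, 2.571429, 2.857143.
f(m₁)=-8.475219, f(m₂)=-14.667638, f(m₃)=-22.749271, f(m₄)=-33, f(m₅)=-45.699708, f(m₆)=-61.128280, f(m₇)=-79.565598.
h·[f(m₁) + f(m₂) + f(m₃) + f(m₄) + f(m₅) + f(m₆) + f(m₇)] = 0.285714·(-265.285714) = -75.7959.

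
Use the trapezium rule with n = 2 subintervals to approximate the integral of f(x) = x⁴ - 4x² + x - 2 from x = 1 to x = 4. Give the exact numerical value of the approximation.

h = (4 − 1)/2 = 1.5.
Nodes x₀,…,x₂ = 1, 2.5, 4.
f(x) = x⁴ - 4x² + x - 2: f₀=-4, f₁=14.5625, f₂=194.
(h/2)·[f₀ + 2f₁ + f₂] = 0.75·(219.125) = 164.34375.

164.34375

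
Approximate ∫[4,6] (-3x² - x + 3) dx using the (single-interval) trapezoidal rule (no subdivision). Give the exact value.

-160

T = (b−a)/2 · [f(4) + f(6)] = 1·[(-49) + (-111)] = -160.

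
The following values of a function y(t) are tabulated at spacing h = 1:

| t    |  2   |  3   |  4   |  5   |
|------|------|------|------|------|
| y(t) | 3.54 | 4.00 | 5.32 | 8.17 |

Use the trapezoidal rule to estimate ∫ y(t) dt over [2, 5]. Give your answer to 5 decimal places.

15.17500

h = 1, n = 3.
(h/2)·[y₀ + 2y₁ + 2y₂ + y₃] = 0.5·(30.35) = 15.17500.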